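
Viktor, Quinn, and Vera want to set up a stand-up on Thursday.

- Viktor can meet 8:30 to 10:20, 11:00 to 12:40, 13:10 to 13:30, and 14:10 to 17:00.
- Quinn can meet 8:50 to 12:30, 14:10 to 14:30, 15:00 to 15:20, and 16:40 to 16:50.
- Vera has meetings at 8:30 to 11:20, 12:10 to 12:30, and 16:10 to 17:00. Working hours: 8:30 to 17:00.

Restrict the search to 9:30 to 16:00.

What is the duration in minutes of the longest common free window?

Vera free within 08:30–17:00: 11:20–12:10, 12:30–16:10.
Viktor ∩ Quinn: 08:50–10:20, 11:00–12:30, 14:10–14:30, 15:00–15:20, 16:40–16:50.
Viktor ∩ Quinn ∩ Vera: 11:20–12:10, 14:10–14:30, 15:00–15:20.
Restricted to 09:30–16:00: 11:20–12:10, 14:10–14:30, 15:00–15:20.
Common window lengths: 50, 20, 20 min; longest is 50.

50 minutes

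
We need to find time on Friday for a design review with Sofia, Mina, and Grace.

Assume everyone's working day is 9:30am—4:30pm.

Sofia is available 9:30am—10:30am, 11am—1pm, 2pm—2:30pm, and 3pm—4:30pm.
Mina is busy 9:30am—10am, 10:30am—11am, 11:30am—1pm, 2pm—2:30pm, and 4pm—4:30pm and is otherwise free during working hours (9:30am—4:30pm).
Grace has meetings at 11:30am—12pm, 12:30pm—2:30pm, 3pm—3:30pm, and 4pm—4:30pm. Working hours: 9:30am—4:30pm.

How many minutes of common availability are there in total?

90 minutes

Mina free within 09:30–16:30: 10:00–10:30, 11:00–11:30, 13:00–14:00, 14:30–16:00.
Grace free within 09:30–16:30: 09:30–11:30, 12:00–12:30, 14:30–15:00, 15:30–16:00.
Sofia ∩ Mina: 10:00–10:30, 11:00–11:30, 15:00–16:00.
Sofia ∩ Mina ∩ Grace: 10:00–10:30, 11:00–11:30, 15:30–16:00.
Total common minutes: 30 + 30 + 30 = 90.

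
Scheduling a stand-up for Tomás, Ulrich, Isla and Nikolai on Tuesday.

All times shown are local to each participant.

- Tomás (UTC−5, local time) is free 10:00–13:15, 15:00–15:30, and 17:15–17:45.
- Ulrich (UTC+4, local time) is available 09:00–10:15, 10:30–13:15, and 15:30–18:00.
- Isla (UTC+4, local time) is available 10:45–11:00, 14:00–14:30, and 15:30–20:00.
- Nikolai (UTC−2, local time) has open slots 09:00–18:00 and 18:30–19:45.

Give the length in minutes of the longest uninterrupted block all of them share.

0 minutes

Tomás → UTC: 15:00–18:15, 20:00–20:30, 22:15–22:45.
Ulrich → UTC: 05:00–06:15, 06:30–09:15, 11:30–14:00.
Isla → UTC: 06:45–07:00, 10:00–10:30, 11:30–16:00.
Nikolai → UTC: 11:00–20:00, 20:30–21:45.
Tomás ∩ Ulrich: (none).
Tomás ∩ Ulrich ∩ Isla: (none).
Tomás ∩ Ulrich ∩ Isla ∩ Nikolai: (none).
No common window.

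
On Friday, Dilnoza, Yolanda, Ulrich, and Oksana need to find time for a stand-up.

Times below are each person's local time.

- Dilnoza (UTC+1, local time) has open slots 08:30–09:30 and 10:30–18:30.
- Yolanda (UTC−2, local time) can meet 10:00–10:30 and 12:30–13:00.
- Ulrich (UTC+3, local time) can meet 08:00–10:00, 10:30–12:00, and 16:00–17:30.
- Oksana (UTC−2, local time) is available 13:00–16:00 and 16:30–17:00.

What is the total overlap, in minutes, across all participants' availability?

0 minutes

Dilnoza → UTC: 07:30–08:30, 09:30–17:30.
Yolanda → UTC: 12:00–12:30, 14:30–15:00.
Ulrich → UTC: 05:00–07:00, 07:30–09:00, 13:00–14:30.
Oksana → UTC: 15:00–18:00, 18:30–19:00.
Dilnoza ∩ Yolanda: 12:00–12:30, 14:30–15:00.
Dilnoza ∩ Yolanda ∩ Ulrich: (none).
Dilnoza ∩ Yolanda ∩ Ulrich ∩ Oksana: (none).
Total common minutes: 0.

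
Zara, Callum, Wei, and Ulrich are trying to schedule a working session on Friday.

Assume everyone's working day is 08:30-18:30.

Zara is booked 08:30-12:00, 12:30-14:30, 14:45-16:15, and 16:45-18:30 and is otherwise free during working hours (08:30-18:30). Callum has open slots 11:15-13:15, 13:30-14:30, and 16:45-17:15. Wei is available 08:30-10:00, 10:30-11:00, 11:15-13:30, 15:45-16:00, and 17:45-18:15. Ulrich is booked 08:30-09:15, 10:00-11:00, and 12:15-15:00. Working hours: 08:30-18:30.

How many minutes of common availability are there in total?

15 minutes

Zara free within 08:30–18:30: 12:00–12:30, 14:30–14:45, 16:15–16:45.
Ulrich free within 08:30–18:30: 09:15–10:00, 11:00–12:15, 15:00–18:30.
Zara ∩ Callum: 12:00–12:30.
Zara ∩ Callum ∩ Wei: 12:00–12:30.
Zara ∩ Callum ∩ Wei ∩ Ulrich: 12:00–12:15.
Total common minutes: 15.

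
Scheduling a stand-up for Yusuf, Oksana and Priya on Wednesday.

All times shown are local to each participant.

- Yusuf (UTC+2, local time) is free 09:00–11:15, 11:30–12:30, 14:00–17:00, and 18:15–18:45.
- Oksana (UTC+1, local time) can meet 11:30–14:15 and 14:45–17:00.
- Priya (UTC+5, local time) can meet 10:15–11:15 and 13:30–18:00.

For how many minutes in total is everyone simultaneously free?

Yusuf → UTC: 07:00–09:15, 09:30–10:30, 12:00–15:00, 16:15–16:45.
Oksana → UTC: 10:30–13:15, 13:45–16:00.
Priya → UTC: 05:15–06:15, 08:30–13:00.
Yusuf ∩ Oksana: 12:00–13:15, 13:45–15:00.
Yusuf ∩ Oksana ∩ Priya: 12:00–13:00.
Total common minutes: 60.

60 minutes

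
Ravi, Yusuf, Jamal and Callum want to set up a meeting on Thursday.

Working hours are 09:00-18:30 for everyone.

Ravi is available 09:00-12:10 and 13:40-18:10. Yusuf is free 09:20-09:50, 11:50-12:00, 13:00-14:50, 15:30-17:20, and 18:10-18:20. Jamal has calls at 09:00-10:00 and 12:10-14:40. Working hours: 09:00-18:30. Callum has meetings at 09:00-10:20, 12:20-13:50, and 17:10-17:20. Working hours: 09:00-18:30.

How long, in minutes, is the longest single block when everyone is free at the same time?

100 minutes

Jamal free within 09:00–18:30: 10:00–12:10, 14:40–18:30.
Callum free within 09:00–18:30: 10:20–12:20, 13:50–17:10, 17:20–18:30.
Ravi ∩ Yusuf: 09:20–09:50, 11:50–12:00, 13:40–14:50, 15:30–17:20.
Ravi ∩ Yusuf ∩ Jamal: 11:50–12:00, 14:40–14:50, 15:30–17:20.
Ravi ∩ Yusuf ∩ Jamal ∩ Callum: 11:50–12:00, 14:40–14:50, 15:30–17:10.
Common window lengths: 10, 10, 100 min; longest is 100.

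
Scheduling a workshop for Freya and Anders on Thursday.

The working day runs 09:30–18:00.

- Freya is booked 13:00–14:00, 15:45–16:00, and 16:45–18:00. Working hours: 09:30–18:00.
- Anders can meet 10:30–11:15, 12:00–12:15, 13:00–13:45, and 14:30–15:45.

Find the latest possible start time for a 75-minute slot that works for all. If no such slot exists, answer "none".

14:30

Freya free within 09:30–18:00: 09:30–13:00, 14:00–15:45, 16:00–16:45.
Freya ∩ Anders: 10:30–11:15, 12:00–12:15, 14:30–15:45.
Windows ≥ 75 min: 14:30–15:45.
Latest start in the last window 14:30–15:45 is 15:45 − 75 min = 14:30.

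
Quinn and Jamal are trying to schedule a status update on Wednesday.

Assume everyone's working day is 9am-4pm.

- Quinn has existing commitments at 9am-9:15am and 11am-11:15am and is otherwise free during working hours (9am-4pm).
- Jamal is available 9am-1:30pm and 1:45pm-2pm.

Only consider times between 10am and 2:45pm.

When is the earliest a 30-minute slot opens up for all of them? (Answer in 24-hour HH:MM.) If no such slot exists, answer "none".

10:00

Quinn free within 09:00–16:00: 09:15–11:00, 11:15–16:00.
Quinn ∩ Jamal: 09:15–11:00, 11:15–13:30, 13:45–14:00.
Restricted to 10:00–14:45: 10:00–11:00, 11:15–13:30, 13:45–14:00.
Windows ≥ 30 min: 10:00–11:00, 11:15–13:30.
Earliest such window starts at 10:00.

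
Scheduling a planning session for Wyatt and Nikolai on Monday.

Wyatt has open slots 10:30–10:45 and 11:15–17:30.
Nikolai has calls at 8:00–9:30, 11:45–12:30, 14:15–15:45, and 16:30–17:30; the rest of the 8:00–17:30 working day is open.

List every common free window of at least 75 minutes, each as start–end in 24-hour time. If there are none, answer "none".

12:30–14:15

Nikolai free within 08:00–17:30: 09:30–11:45, 12:30–14:15, 15:45–16:30.
Wyatt ∩ Nikolai: 10:30–10:45, 11:15–11:45, 12:30–14:15, 15:45–16:30.
Windows ≥ 75 min: 12:30–14:15.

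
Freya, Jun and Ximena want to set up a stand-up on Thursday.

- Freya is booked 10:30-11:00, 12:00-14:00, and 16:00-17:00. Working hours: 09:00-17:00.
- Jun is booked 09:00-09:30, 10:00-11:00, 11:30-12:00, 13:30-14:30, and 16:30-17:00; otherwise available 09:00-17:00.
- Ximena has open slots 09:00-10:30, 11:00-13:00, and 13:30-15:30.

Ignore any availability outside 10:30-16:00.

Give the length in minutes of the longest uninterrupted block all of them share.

60 minutes

Freya free within 09:00–17:00: 09:00–10:30, 11:00–12:00, 14:00–16:00.
Jun free within 09:00–17:00: 09:30–10:00, 11:00–11:30, 12:00–13:30, 14:30–16:30.
Freya ∩ Jun: 09:30–10:00, 11:00–11:30, 14:30–16:00.
Freya ∩ Jun ∩ Ximena: 09:30–10:00, 11:00–11:30, 14:30–15:30.
Restricted to 10:30–16:00: 11:00–11:30, 14:30–15:30.
Common window lengths: 30, 60 min; longest is 60.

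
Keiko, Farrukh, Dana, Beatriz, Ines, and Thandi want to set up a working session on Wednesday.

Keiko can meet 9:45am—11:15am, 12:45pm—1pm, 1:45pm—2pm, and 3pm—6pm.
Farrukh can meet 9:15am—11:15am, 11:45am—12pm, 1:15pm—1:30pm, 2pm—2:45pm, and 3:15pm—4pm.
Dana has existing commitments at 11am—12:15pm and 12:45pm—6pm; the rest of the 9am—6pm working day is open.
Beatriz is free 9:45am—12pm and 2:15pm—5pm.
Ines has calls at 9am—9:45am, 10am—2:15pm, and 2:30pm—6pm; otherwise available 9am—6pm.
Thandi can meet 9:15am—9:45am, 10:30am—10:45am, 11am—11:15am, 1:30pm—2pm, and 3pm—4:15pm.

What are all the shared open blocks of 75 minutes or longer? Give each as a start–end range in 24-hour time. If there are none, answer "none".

none

Dana free within 09:00–18:00: 09:00–11:00, 12:15–12:45.
Ines free within 09:00–18:00: 09:45–10:00, 14:15–14:30.
Keiko ∩ Farrukh: 09:45–11:15, 15:15–16:00.
Keiko ∩ Farrukh ∩ Dana: 09:45–11:00.
Keiko ∩ Farrukh ∩ Dana ∩ Beatriz: 09:45–11:00.
Keiko ∩ Farrukh ∩ Dana ∩ Beatriz ∩ Ines: 09:45–10:00.
Keiko ∩ Farrukh ∩ Dana ∩ Beatriz ∩ Ines ∩ Thandi: (none).
Windows ≥ 75 min: (none).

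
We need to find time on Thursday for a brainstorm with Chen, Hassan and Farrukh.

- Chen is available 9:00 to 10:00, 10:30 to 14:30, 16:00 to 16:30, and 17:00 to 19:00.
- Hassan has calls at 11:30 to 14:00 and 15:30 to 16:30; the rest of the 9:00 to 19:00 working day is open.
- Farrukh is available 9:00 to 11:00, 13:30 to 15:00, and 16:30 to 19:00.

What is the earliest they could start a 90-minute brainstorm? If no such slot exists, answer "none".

17:00

Hassan free within 09:00–19:00: 09:00–11:30, 14:00–15:30, 16:30–19:00.
Chen ∩ Hassan: 09:00–10:00, 10:30–11:30, 14:00–14:30, 17:00–19:00.
Chen ∩ Hassan ∩ Farrukh: 09:00–10:00, 10:30–11:00, 14:00–14:30, 17:00–19:00.
Windows ≥ 90 min: 17:00–19:00.
Earliest such window starts at 17:00.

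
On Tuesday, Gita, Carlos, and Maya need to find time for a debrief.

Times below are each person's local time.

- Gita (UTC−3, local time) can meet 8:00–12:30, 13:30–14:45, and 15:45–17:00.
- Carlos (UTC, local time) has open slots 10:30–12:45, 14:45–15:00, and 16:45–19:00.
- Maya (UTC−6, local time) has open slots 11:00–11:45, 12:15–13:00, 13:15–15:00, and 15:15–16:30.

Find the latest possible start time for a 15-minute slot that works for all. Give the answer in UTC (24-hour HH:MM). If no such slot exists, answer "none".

Gita → UTC: 11:00–15:30, 16:30–17:45, 18:45–20:00.
Carlos → UTC: 10:30–12:45, 14:45–15:00, 16:45–19:00.
Maya → UTC: 17:00–17:45, 18:15–19:00, 19:15–21:00, 21:15–22:30.
Gita ∩ Carlos: 11:00–12:45, 14:45–15:00, 16:45–17:45, 18:45–19:00.
Gita ∩ Carlos ∩ Maya: 17:00–17:45, 18:45–19:00.
Windows ≥ 15 min: 17:00–17:45, 18:45–19:00.
Latest start in the last window 18:45–19:00 is 19:00 − 15 min = 18:45.

18:45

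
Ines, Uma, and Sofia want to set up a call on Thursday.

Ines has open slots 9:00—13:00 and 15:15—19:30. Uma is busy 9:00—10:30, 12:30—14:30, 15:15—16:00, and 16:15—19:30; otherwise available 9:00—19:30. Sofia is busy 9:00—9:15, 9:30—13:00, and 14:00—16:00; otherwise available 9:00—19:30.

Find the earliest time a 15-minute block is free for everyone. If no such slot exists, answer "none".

Uma free within 09:00–19:30: 10:30–12:30, 14:30–15:15, 16:00–16:15.
Sofia free within 09:00–19:30: 09:15–09:30, 13:00–14:00, 16:00–19:30.
Ines ∩ Uma: 10:30–12:30, 16:00–16:15.
Ines ∩ Uma ∩ Sofia: 16:00–16:15.
Windows ≥ 15 min: 16:00–16:15.
Earliest such window starts at 16:00.

16:00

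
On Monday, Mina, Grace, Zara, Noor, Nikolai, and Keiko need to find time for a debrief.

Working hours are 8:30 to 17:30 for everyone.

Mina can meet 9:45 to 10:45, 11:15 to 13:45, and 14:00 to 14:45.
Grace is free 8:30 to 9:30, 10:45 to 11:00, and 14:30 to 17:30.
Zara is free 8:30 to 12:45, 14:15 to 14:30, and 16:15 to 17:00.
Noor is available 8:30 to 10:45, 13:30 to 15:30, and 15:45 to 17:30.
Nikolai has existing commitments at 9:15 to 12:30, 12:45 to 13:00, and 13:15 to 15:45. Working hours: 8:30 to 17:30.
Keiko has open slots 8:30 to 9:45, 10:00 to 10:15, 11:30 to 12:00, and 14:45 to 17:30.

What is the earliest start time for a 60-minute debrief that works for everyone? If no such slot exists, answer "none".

none

Nikolai free within 08:30–17:30: 08:30–09:15, 12:30–12:45, 13:00–13:15, 15:45–17:30.
Mina ∩ Grace: 14:30–14:45.
Mina ∩ Grace ∩ Zara: (none).
Mina ∩ Grace ∩ Zara ∩ Noor: (none).
Mina ∩ Grace ∩ Zara ∩ Noor ∩ Nikolai: (none).
Mina ∩ Grace ∩ Zara ∩ Noor ∩ Nikolai ∩ Keiko: (none).
Windows ≥ 60 min: (none).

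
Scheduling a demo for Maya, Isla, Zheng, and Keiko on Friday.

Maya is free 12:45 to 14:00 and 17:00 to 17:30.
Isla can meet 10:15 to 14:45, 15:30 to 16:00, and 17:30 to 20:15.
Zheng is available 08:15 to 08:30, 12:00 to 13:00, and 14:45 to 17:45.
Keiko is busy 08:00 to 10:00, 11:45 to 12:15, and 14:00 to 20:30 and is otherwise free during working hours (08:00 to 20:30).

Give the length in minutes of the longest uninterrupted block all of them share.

Keiko free within 08:00–20:30: 10:00–11:45, 12:15–14:00.
Maya ∩ Isla: 12:45–14:00.
Maya ∩ Isla ∩ Zheng: 12:45–13:00.
Maya ∩ Isla ∩ Zheng ∩ Keiko: 12:45–13:00.
Single common window of 15 minutes.

15 minutes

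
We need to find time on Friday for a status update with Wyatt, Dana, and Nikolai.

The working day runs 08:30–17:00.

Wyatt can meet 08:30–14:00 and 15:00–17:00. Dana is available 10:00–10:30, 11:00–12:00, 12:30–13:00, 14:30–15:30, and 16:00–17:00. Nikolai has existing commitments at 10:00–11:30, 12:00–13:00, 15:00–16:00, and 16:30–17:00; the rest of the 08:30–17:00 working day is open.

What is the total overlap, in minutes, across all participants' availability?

Nikolai free within 08:30–17:00: 08:30–10:00, 11:30–12:00, 13:00–15:00, 16:00–16:30.
Wyatt ∩ Dana: 10:00–10:30, 11:00–12:00, 12:30–13:00, 15:00–15:30, 16:00–17:00.
Wyatt ∩ Dana ∩ Nikolai: 11:30–12:00, 16:00–16:30.
Total common minutes: 30 + 30 = 60.

60 minutes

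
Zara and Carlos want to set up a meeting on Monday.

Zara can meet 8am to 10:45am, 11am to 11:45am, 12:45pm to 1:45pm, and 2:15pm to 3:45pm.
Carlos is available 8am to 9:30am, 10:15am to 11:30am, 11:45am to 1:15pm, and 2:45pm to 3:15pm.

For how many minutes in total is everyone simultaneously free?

Zara ∩ Carlos: 08:00–09:30, 10:15–10:45, 11:00–11:30, 12:45–13:15, 14:45–15:15.
Total common minutes: 90 + 30 + 30 + 30 + 30 = 210.

210 minutes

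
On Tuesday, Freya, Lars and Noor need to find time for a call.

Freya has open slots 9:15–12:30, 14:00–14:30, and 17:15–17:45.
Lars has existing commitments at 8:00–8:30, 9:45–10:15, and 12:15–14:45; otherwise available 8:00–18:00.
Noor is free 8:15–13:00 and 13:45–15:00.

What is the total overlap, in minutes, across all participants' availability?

150 minutes

Lars free within 08:00–18:00: 08:30–09:45, 10:15–12:15, 14:45–18:00.
Freya ∩ Lars: 09:15–09:45, 10:15–12:15, 17:15–17:45.
Freya ∩ Lars ∩ Noor: 09:15–09:45, 10:15–12:15.
Total common minutes: 30 + 120 = 150.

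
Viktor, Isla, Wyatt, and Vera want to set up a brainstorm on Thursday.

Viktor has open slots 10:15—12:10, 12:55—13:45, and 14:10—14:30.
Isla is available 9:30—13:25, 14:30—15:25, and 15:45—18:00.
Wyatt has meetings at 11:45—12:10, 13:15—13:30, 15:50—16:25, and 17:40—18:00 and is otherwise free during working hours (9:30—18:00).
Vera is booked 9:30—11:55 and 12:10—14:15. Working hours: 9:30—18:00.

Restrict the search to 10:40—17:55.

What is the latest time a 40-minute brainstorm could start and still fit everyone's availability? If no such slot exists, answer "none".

none

Wyatt free within 09:30–18:00: 09:30–11:45, 12:10–13:15, 13:30–15:50, 16:25–17:40.
Vera free within 09:30–18:00: 11:55–12:10, 14:15–18:00.
Viktor ∩ Isla: 10:15–12:10, 12:55–13:25.
Viktor ∩ Isla ∩ Wyatt: 10:15–11:45, 12:55–13:15.
Viktor ∩ Isla ∩ Wyatt ∩ Vera: (none).
Restricted to 10:40–17:55: (none).
Windows ≥ 40 min: (none).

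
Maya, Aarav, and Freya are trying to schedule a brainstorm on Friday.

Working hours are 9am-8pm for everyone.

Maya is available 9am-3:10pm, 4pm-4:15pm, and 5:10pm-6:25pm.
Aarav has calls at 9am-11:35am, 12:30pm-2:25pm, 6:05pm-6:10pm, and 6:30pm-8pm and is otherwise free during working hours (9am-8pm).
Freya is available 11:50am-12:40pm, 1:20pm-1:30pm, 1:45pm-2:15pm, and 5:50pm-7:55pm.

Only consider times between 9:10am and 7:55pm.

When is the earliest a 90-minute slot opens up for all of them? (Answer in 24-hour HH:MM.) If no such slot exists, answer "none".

Aarav free within 09:00–20:00: 11:35–12:30, 14:25–18:05, 18:10–18:30.
Maya ∩ Aarav: 11:35–12:30, 14:25–15:10, 16:00–16:15, 17:10–18:05, 18:10–18:25.
Maya ∩ Aarav ∩ Freya: 11:50–12:30, 17:50–18:05, 18:10–18:25.
Restricted to 09:10–19:55: 11:50–12:30, 17:50–18:05, 18:10–18:25.
Windows ≥ 90 min: (none).

none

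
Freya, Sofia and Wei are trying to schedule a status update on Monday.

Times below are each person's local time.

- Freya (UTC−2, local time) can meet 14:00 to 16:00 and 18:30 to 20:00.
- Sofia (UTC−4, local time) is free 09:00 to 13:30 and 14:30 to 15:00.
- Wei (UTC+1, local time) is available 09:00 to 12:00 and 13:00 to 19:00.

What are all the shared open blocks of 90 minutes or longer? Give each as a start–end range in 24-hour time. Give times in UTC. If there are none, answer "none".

16:00–17:30

Freya → UTC: 16:00–18:00, 20:30–22:00.
Sofia → UTC: 13:00–17:30, 18:30–19:00.
Wei → UTC: 08:00–11:00, 12:00–18:00.
Freya ∩ Sofia: 16:00–17:30.
Freya ∩ Sofia ∩ Wei: 16:00–17:30.
Windows ≥ 90 min: 16:00–17:30.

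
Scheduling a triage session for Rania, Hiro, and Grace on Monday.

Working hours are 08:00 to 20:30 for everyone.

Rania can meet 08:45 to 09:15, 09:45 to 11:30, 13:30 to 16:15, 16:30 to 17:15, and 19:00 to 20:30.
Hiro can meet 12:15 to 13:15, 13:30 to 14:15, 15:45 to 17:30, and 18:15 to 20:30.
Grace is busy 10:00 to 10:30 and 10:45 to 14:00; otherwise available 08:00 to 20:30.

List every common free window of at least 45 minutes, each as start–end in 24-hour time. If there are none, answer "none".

16:30–17:15, 19:00–20:30

Grace free within 08:00–20:30: 08:00–10:00, 10:30–10:45, 14:00–20:30.
Rania ∩ Hiro: 13:30–14:15, 15:45–16:15, 16:30–17:15, 19:00–20:30.
Rania ∩ Hiro ∩ Grace: 14:00–14:15, 15:45–16:15, 16:30–17:15, 19:00–20:30.
Windows ≥ 45 min: 16:30–17:15, 19:00–20:30.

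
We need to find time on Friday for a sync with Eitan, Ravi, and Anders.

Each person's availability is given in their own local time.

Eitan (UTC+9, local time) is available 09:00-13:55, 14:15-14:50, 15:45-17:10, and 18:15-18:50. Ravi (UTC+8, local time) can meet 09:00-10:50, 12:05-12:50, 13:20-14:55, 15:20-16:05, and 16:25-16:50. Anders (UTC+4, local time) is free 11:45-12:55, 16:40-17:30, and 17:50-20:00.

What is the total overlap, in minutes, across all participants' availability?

Eitan → UTC: 00:00–04:55, 05:15–05:50, 06:45–08:10, 09:15–09:50.
Ravi → UTC: 01:00–02:50, 04:05–04:50, 05:20–06:55, 07:20–08:05, 08:25–08:50.
Anders → UTC: 07:45–08:55, 12:40–13:30, 13:50–16:00.
Eitan ∩ Ravi: 01:00–02:50, 04:05–04:50, 05:20–05:50, 06:45–06:55, 07:20–08:05.
Eitan ∩ Ravi ∩ Anders: 07:45–08:05.
Total common minutes: 20.

20 minutes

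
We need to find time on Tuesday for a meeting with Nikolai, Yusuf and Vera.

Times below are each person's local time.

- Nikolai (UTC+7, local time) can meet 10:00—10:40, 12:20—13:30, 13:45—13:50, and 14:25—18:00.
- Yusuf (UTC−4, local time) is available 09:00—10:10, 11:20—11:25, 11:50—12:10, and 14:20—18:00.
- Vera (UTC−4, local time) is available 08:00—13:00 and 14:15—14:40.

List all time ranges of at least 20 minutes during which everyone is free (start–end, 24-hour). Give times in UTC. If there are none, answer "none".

Nikolai → UTC: 03:00–03:40, 05:20–06:30, 06:45–06:50, 07:25–11:00.
Yusuf → UTC: 13:00–14:10, 15:20–15:25, 15:50–16:10, 18:20–22:00.
Vera → UTC: 12:00–17:00, 18:15–18:40.
Nikolai ∩ Yusuf: (none).
Nikolai ∩ Yusuf ∩ Vera: (none).
Windows ≥ 20 min: (none).

none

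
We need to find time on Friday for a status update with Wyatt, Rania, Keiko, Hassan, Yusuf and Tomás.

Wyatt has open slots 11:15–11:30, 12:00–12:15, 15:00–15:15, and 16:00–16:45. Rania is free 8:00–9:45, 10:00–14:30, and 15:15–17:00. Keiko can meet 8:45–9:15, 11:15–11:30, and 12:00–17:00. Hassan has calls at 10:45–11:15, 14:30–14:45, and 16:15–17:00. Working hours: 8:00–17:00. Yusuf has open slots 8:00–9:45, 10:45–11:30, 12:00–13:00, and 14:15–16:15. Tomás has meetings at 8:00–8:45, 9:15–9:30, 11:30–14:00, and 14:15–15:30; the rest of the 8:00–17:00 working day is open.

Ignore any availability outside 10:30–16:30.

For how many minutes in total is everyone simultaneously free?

Hassan free within 08:00–17:00: 08:00–10:45, 11:15–14:30, 14:45–16:15.
Tomás free within 08:00–17:00: 08:45–09:15, 09:30–11:30, 14:00–14:15, 15:30–17:00.
Wyatt ∩ Rania: 11:15–11:30, 12:00–12:15, 16:00–16:45.
Wyatt ∩ Rania ∩ Keiko: 11:15–11:30, 12:00–12:15, 16:00–16:45.
Wyatt ∩ Rania ∩ Keiko ∩ Hassan: 11:15–11:30, 12:00–12:15, 16:00–16:15.
Wyatt ∩ Rania ∩ Keiko ∩ Hassan ∩ Yusuf: 11:15–11:30, 12:00–12:15, 16:00–16:15.
Wyatt ∩ Rania ∩ Keiko ∩ Hassan ∩ Yusuf ∩ Tomás: 11:15–11:30, 16:00–16:15.
Restricted to 10:30–16:30: 11:15–11:30, 16:00–16:15.
Total common minutes: 15 + 15 = 30.

30 minutes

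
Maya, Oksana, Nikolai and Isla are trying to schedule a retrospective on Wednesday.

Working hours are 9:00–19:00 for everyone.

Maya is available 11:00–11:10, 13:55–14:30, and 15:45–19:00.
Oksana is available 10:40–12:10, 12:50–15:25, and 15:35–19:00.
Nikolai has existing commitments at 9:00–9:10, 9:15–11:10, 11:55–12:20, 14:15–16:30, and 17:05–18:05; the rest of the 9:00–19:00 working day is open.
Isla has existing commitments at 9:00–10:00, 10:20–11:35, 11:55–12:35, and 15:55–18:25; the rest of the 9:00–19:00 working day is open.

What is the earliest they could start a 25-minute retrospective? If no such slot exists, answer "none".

18:25

Nikolai free within 09:00–19:00: 09:10–09:15, 11:10–11:55, 12:20–14:15, 16:30–17:05, 18:05–19:00.
Isla free within 09:00–19:00: 10:00–10:20, 11:35–11:55, 12:35–15:55, 18:25–19:00.
Maya ∩ Oksana: 11:00–11:10, 13:55–14:30, 15:45–19:00.
Maya ∩ Oksana ∩ Nikolai: 13:55–14:15, 16:30–17:05, 18:05–19:00.
Maya ∩ Oksana ∩ Nikolai ∩ Isla: 13:55–14:15, 18:25–19:00.
Windows ≥ 25 min: 18:25–19:00.
Earliest such window starts at 18:25.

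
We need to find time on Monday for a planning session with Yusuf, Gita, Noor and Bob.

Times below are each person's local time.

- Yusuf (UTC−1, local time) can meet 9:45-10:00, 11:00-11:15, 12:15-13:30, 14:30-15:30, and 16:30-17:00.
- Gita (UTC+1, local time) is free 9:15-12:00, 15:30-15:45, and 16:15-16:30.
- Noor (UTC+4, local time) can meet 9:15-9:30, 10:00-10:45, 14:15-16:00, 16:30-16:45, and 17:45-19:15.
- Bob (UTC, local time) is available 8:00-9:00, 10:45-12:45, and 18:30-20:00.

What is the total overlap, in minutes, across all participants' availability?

Yusuf → UTC: 10:45–11:00, 12:00–12:15, 13:15–14:30, 15:30–16:30, 17:30–18:00.
Gita → UTC: 08:15–11:00, 14:30–14:45, 15:15–15:30.
Noor → UTC: 05:15–05:30, 06:00–06:45, 10:15–12:00, 12:30–12:45, 13:45–15:15.
Bob → UTC: 08:00–09:00, 10:45–12:45, 18:30–20:00.
Yusuf ∩ Gita: 10:45–11:00.
Yusuf ∩ Gita ∩ Noor: 10:45–11:00.
Yusuf ∩ Gita ∩ Noor ∩ Bob: 10:45–11:00.
Total common minutes: 15.

15 minutes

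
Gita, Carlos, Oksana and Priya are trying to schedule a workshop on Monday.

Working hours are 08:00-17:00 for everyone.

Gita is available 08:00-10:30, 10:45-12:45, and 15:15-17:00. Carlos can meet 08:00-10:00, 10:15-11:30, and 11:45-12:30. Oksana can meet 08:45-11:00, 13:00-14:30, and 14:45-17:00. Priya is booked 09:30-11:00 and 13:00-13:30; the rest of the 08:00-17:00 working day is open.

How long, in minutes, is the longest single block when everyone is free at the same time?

Priya free within 08:00–17:00: 08:00–09:30, 11:00–13:00, 13:30–17:00.
Gita ∩ Carlos: 08:00–10:00, 10:15–10:30, 10:45–11:30, 11:45–12:30.
Gita ∩ Carlos ∩ Oksana: 08:45–10:00, 10:15–10:30, 10:45–11:00.
Gita ∩ Carlos ∩ Oksana ∩ Priya: 08:45–09:30.
Single common window of 45 minutes.

45 minutes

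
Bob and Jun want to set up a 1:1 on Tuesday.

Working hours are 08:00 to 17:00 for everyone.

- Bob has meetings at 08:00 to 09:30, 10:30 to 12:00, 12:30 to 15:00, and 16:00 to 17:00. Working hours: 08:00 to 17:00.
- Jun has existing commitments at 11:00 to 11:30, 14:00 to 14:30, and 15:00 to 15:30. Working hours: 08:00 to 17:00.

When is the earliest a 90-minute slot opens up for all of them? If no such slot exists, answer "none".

none

Bob free within 08:00–17:00: 09:30–10:30, 12:00–12:30, 15:00–16:00.
Jun free within 08:00–17:00: 08:00–11:00, 11:30–14:00, 14:30–15:00, 15:30–17:00.
Bob ∩ Jun: 09:30–10:30, 12:00–12:30, 15:30–16:00.
Windows ≥ 90 min: (none).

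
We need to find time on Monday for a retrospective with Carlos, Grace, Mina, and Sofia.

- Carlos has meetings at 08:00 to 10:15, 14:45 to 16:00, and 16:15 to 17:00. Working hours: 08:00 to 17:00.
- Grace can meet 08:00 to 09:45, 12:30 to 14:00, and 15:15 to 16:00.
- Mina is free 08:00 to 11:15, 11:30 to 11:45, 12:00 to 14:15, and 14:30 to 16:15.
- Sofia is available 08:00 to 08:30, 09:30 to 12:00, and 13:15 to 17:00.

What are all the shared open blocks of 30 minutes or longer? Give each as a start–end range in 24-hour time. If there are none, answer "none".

Carlos free within 08:00–17:00: 10:15–14:45, 16:00–16:15.
Carlos ∩ Grace: 12:30–14:00.
Carlos ∩ Grace ∩ Mina: 12:30–14:00.
Carlos ∩ Grace ∩ Mina ∩ Sofia: 13:15–14:00.
Windows ≥ 30 min: 13:15–14:00.

13:15–14:00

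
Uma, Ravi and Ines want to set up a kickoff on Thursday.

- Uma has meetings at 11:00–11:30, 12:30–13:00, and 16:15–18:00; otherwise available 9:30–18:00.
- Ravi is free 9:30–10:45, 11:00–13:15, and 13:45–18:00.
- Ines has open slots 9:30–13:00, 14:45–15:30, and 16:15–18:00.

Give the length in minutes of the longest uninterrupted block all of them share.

Uma free within 09:30–18:00: 09:30–11:00, 11:30–12:30, 13:00–16:15.
Uma ∩ Ravi: 09:30–10:45, 11:30–12:30, 13:00–13:15, 13:45–16:15.
Uma ∩ Ravi ∩ Ines: 09:30–10:45, 11:30–12:30, 14:45–15:30.
Common window lengths: 75, 60, 45 min; longest is 75.

75 minutes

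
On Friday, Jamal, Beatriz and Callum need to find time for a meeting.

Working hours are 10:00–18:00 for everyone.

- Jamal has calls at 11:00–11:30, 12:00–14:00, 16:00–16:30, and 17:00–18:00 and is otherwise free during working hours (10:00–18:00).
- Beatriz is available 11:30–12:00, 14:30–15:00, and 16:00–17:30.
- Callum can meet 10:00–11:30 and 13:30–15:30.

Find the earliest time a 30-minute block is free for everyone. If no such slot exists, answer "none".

Jamal free within 10:00–18:00: 10:00–11:00, 11:30–12:00, 14:00–16:00, 16:30–17:00.
Jamal ∩ Beatriz: 11:30–12:00, 14:30–15:00, 16:30–17:00.
Jamal ∩ Beatriz ∩ Callum: 14:30–15:00.
Windows ≥ 30 min: 14:30–15:00.
Earliest such window starts at 14:30.

14:30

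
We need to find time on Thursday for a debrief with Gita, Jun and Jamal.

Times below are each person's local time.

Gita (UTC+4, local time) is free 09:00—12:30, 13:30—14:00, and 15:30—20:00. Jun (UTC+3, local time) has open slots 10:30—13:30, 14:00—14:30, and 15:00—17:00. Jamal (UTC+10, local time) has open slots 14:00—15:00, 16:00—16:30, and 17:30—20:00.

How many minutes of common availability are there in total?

Gita → UTC: 05:00–08:30, 09:30–10:00, 11:30–16:00.
Jun → UTC: 07:30–10:30, 11:00–11:30, 12:00–14:00.
Jamal → UTC: 04:00–05:00, 06:00–06:30, 07:30–10:00.
Gita ∩ Jun: 07:30–08:30, 09:30–10:00, 12:00–14:00.
Gita ∩ Jun ∩ Jamal: 07:30–08:30, 09:30–10:00.
Total common minutes: 60 + 30 = 90.

90 minutes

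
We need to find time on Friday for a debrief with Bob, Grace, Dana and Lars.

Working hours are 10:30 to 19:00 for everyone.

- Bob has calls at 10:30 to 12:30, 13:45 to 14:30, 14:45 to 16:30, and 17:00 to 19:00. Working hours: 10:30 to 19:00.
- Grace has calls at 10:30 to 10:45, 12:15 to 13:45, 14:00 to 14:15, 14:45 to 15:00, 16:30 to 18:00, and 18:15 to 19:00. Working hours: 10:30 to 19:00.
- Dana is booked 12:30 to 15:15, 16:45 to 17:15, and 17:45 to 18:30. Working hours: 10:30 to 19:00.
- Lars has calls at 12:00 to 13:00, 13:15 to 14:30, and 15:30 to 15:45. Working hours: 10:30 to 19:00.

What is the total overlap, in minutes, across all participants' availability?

Bob free within 10:30–19:00: 12:30–13:45, 14:30–14:45, 16:30–17:00.
Grace free within 10:30–19:00: 10:45–12:15, 13:45–14:00, 14:15–14:45, 15:00–16:30, 18:00–18:15.
Dana free within 10:30–19:00: 10:30–12:30, 15:15–16:45, 17:15–17:45, 18:30–19:00.
Lars free within 10:30–19:00: 10:30–12:00, 13:00–13:15, 14:30–15:30, 15:45–19:00.
Bob ∩ Grace: 14:30–14:45.
Bob ∩ Grace ∩ Dana: (none).
Bob ∩ Grace ∩ Dana ∩ Lars: (none).
Total common minutes: 0.

0 minutes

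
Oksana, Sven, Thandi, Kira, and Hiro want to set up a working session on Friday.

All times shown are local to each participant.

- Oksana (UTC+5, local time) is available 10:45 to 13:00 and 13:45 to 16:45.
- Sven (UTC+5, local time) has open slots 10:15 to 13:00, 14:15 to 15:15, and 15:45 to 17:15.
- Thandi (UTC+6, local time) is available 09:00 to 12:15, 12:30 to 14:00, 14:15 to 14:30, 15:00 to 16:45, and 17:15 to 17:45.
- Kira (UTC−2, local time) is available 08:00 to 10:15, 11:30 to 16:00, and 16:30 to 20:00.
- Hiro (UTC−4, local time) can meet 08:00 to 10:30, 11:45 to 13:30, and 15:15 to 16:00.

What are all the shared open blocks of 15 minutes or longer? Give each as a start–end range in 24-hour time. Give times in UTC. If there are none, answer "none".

none

Oksana → UTC: 05:45–08:00, 08:45–11:45.
Sven → UTC: 05:15–08:00, 09:15–10:15, 10:45–12:15.
Thandi → UTC: 03:00–06:15, 06:30–08:00, 08:15–08:30, 09:00–10:45, 11:15–11:45.
Kira → UTC: 10:00–12:15, 13:30–18:00, 18:30–22:00.
Hiro → UTC: 12:00–14:30, 15:45–17:30, 19:15–20:00.
Oksana ∩ Sven: 05:45–08:00, 09:15–10:15, 10:45–11:45.
Oksana ∩ Sven ∩ Thandi: 05:45–06:15, 06:30–08:00, 09:15–10:15, 11:15–11:45.
Oksana ∩ Sven ∩ Thandi ∩ Kira: 10:00–10:15, 11:15–11:45.
Oksana ∩ Sven ∩ Thandi ∩ Kira ∩ Hiro: (none).
Windows ≥ 15 min: (none).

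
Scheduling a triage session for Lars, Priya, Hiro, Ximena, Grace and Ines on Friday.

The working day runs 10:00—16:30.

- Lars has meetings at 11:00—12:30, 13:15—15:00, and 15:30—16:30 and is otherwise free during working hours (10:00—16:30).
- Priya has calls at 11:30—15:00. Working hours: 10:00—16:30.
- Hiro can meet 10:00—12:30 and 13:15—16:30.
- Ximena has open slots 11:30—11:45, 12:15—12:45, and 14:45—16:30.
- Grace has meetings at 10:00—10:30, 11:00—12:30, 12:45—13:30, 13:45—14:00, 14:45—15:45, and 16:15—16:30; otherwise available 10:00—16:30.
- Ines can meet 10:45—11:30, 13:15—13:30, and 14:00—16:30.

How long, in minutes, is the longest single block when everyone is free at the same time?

Lars free within 10:00–16:30: 10:00–11:00, 12:30–13:15, 15:00–15:30.
Priya free within 10:00–16:30: 10:00–11:30, 15:00–16:30.
Grace free within 10:00–16:30: 10:30–11:00, 12:30–12:45, 13:30–13:45, 14:00–14:45, 15:45–16:15.
Lars ∩ Priya: 10:00–11:00, 15:00–15:30.
Lars ∩ Priya ∩ Hiro: 10:00–11:00, 15:00–15:30.
Lars ∩ Priya ∩ Hiro ∩ Ximena: 15:00–15:30.
Lars ∩ Priya ∩ Hiro ∩ Ximena ∩ Grace: (none).
Lars ∩ Priya ∩ Hiro ∩ Ximena ∩ Grace ∩ Ines: (none).
No common window.

0 minutes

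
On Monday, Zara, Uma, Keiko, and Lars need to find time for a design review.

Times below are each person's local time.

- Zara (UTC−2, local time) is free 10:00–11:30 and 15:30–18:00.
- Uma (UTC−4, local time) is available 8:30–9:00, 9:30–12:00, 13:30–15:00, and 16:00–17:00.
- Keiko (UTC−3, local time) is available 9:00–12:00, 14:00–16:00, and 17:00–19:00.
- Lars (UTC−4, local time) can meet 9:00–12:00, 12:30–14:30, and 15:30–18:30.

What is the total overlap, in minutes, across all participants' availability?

60 minutes

Zara → UTC: 12:00–13:30, 17:30–20:00.
Uma → UTC: 12:30–13:00, 13:30–16:00, 17:30–19:00, 20:00–21:00.
Keiko → UTC: 12:00–15:00, 17:00–19:00, 20:00–22:00.
Lars → UTC: 13:00–16:00, 16:30–18:30, 19:30–22:30.
Zara ∩ Uma: 12:30–13:00, 17:30–19:00.
Zara ∩ Uma ∩ Keiko: 12:30–13:00, 17:30–19:00.
Zara ∩ Uma ∩ Keiko ∩ Lars: 17:30–18:30.
Total common minutes: 60.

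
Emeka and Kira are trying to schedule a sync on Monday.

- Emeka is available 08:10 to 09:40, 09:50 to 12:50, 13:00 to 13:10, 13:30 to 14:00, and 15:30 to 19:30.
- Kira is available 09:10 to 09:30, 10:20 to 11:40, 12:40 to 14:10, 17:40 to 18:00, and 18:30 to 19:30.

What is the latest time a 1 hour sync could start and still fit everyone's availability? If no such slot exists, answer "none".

Emeka ∩ Kira: 09:10–09:30, 10:20–11:40, 12:40–12:50, 13:00–13:10, 13:30–14:00, 17:40–18:00, 18:30–19:30.
Windows ≥ 60 min: 10:20–11:40, 18:30–19:30.
Latest start in the last window 18:30–19:30 is 19:30 − 60 min = 18:30.

18:30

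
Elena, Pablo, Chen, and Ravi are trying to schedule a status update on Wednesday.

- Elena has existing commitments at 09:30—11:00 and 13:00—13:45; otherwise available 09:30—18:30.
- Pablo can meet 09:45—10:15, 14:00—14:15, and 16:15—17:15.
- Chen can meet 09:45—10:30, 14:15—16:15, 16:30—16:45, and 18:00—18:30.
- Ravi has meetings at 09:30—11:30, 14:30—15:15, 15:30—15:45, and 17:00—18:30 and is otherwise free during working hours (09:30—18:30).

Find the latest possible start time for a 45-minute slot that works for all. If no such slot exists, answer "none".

Elena free within 09:30–18:30: 11:00–13:00, 13:45–18:30.
Ravi free within 09:30–18:30: 11:30–14:30, 15:15–15:30, 15:45–17:00.
Elena ∩ Pablo: 14:00–14:15, 16:15–17:15.
Elena ∩ Pablo ∩ Chen: 16:30–16:45.
Elena ∩ Pablo ∩ Chen ∩ Ravi: 16:30–16:45.
Windows ≥ 45 min: (none).

none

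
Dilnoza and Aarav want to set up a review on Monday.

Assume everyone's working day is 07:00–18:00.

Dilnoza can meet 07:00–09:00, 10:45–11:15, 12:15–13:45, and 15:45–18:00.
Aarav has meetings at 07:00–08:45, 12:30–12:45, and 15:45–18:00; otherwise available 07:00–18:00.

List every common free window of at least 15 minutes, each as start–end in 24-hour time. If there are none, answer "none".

08:45–09:00, 10:45–11:15, 12:15–12:30, 12:45–13:45

Aarav free within 07:00–18:00: 08:45–12:30, 12:45–15:45.
Dilnoza ∩ Aarav: 08:45–09:00, 10:45–11:15, 12:15–12:30, 12:45–13:45.
Windows ≥ 15 min: 08:45–09:00, 10:45–11:15, 12:15–12:30, 12:45–13:45.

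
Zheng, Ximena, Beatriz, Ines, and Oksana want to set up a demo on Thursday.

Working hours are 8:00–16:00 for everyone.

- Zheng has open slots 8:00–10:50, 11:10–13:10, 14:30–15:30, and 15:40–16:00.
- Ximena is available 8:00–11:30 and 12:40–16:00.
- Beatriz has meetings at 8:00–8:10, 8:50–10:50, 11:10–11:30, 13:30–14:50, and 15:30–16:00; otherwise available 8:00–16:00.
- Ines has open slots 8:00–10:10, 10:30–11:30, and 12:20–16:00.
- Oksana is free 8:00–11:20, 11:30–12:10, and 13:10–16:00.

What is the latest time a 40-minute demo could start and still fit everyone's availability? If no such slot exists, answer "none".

14:50

Beatriz free within 08:00–16:00: 08:10–08:50, 10:50–11:10, 11:30–13:30, 14:50–15:30.
Zheng ∩ Ximena: 08:00–10:50, 11:10–11:30, 12:40–13:10, 14:30–15:30, 15:40–16:00.
Zheng ∩ Ximena ∩ Beatriz: 08:10–08:50, 12:40–13:10, 14:50–15:30.
Zheng ∩ Ximena ∩ Beatriz ∩ Ines: 08:10–08:50, 12:40–13:10, 14:50–15:30.
Zheng ∩ Ximena ∩ Beatriz ∩ Ines ∩ Oksana: 08:10–08:50, 14:50–15:30.
Windows ≥ 40 min: 08:10–08:50, 14:50–15:30.
Latest start in the last window 14:50–15:30 is 15:30 − 40 min = 14:50.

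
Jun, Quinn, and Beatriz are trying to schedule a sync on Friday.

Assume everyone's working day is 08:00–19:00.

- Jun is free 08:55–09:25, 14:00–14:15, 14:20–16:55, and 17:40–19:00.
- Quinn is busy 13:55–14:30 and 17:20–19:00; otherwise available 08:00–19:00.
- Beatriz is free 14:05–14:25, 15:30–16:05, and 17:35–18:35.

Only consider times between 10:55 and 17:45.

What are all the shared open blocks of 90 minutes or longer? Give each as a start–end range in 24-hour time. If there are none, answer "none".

none

Quinn free within 08:00–19:00: 08:00–13:55, 14:30–17:20.
Jun ∩ Quinn: 08:55–09:25, 14:30–16:55.
Jun ∩ Quinn ∩ Beatriz: 15:30–16:05.
Restricted to 10:55–17:45: 15:30–16:05.
Windows ≥ 90 min: (none).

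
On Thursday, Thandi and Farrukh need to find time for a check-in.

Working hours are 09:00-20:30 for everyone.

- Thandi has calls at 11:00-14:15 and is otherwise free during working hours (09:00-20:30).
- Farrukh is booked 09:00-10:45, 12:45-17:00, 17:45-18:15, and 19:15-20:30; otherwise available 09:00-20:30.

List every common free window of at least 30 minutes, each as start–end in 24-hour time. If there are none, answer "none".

17:00–17:45, 18:15–19:15

Thandi free within 09:00–20:30: 09:00–11:00, 14:15–20:30.
Farrukh free within 09:00–20:30: 10:45–12:45, 17:00–17:45, 18:15–19:15.
Thandi ∩ Farrukh: 10:45–11:00, 17:00–17:45, 18:15–19:15.
Windows ≥ 30 min: 17:00–17:45, 18:15–19:15.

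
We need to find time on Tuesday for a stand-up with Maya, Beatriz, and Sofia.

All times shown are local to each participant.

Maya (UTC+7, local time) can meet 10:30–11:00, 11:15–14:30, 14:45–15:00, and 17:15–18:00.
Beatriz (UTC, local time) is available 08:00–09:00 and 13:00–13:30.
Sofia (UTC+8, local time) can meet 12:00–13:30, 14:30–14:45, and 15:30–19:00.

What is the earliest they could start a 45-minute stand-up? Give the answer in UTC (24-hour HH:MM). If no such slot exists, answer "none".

none

Maya → UTC: 03:30–04:00, 04:15–07:30, 07:45–08:00, 10:15–11:00.
Beatriz → UTC: 08:00–09:00, 13:00–13:30.
Sofia → UTC: 04:00–05:30, 06:30–06:45, 07:30–11:00.
Maya ∩ Beatriz: (none).
Maya ∩ Beatriz ∩ Sofia: (none).
Windows ≥ 45 min: (none).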